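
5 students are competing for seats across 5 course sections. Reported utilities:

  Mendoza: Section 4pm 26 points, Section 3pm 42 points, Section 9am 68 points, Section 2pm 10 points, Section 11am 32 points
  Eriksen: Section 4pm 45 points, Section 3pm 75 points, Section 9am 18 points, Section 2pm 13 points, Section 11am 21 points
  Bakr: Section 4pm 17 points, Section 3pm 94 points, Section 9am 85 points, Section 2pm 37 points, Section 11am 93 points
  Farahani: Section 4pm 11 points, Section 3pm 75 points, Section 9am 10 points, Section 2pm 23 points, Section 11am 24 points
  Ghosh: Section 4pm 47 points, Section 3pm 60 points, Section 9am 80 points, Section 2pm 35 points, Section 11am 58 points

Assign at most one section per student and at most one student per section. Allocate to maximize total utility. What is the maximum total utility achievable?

Optimal: Mendoza→Section 9am (68 points), Eriksen→Section 4pm (45 points), Bakr→Section 11am (93 points), Farahani→Section 3pm (75 points), Ghosh→Section 2pm (35 points) — total 68+45+93+75+35 = 316 points.
Column-greedy (each section in turn goes to its best remaining student) gives 253 points, worse by 63.
Next-best assignment: Mendoza→Section 9am, Eriksen→Section 3pm, Bakr→Section 11am, Farahani→Section 2pm, Ghosh→Section 4pm = 306 points.

Maximum total: 316 points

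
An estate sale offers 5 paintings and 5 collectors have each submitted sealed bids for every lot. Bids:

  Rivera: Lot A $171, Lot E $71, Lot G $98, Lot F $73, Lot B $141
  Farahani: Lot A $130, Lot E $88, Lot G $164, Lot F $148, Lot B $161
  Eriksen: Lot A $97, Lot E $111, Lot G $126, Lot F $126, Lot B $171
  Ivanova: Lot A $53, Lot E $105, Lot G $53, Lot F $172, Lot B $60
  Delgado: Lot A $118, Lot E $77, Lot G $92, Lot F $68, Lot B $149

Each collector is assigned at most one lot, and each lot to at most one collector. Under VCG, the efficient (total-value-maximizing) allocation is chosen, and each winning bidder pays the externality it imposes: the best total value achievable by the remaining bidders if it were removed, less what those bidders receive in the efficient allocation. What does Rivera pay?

Rivera pays $29.

Efficient allocation: Rivera→Lot A ($171), Farahani→Lot G ($164), Eriksen→Lot E ($111), Ivanova→Lot F ($172), Delgado→Lot B ($149); total welfare W = $767.
Rivera receives Lot A at value $171, so the others get W − 171 = $596.
Without Rivera: best allocation of the remaining 4 bidders over all 5 lots is Farahani→Lot G ($164), Eriksen→Lot B ($171), Ivanova→Lot F ($172), Delgado→Lot A ($118), total $625.
VCG payment = (others' best without Rivera) − (others' welfare with Rivera) = 625 − 596 = $29.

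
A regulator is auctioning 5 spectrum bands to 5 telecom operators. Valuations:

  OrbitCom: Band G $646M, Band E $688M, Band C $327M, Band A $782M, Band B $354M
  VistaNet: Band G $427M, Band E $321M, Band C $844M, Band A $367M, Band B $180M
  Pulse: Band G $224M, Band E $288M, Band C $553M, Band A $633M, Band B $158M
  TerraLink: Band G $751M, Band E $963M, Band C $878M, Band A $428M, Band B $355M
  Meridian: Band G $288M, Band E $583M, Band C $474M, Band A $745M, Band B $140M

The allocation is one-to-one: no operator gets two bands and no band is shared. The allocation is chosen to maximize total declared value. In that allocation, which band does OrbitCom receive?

Optimal: OrbitCom→Band G ($646M), VistaNet→Band C ($844M), Pulse→Band B ($158M), TerraLink→Band E ($963M), Meridian→Band A ($745M) — total 646+844+158+963+745 = $3356M.
Row-greedy (each operator in turn takes its best remaining band) gives $2805M, worse by 551.
No other one-to-one assignment exceeds $3356M.
OrbitCom's own top band is Band A ($782M), but forcing OrbitCom→Band A and reassigning the rest optimally gives only $3118M — worse by 238.

OrbitCom receives Band G.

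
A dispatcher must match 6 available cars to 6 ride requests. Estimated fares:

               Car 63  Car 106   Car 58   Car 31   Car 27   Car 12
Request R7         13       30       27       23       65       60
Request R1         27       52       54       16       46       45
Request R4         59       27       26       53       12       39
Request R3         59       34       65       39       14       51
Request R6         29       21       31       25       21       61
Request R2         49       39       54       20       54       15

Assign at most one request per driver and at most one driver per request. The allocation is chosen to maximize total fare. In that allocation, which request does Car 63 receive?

Car 63 receives Request R2.

Optimal: Car 63→Request R2 ($49), Car 106→Request R1 ($52), Car 58→Request R3 ($65), Car 31→Request R4 ($53), Car 27→Request R7 ($65), Car 12→Request R6 ($61) — total 49+52+65+53+65+61 = $345.
Max-entry greedy (repeatedly take the single best remaining cell) gives $322, worse by 23.
Swapping Car 31↔Car 12 (Car 31→Request R6 $25, Car 12→Request R4 $39) loses 50.
No other one-to-one assignment exceeds $345.
Car 63's own top request is Request R4 ($59), but forcing Car 63→Request R4 and reassigning the rest optimally gives only $330 — worse by 15.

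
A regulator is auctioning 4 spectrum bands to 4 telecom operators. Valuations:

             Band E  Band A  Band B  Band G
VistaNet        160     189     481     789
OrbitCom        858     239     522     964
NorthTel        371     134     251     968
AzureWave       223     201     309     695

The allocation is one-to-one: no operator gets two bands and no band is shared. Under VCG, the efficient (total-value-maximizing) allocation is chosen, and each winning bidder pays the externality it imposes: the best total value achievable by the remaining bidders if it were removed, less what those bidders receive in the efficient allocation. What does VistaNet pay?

Efficient allocation: VistaNet→Band B ($481M), OrbitCom→Band E ($858M), NorthTel→Band G ($968M), AzureWave→Band A ($201M); total welfare W = $2508M.
VistaNet receives Band B at value $481M, so the others get W − 481 = $2027M.
Without VistaNet: best allocation of the remaining 3 bidders over all 4 bands is OrbitCom→Band E ($858M), NorthTel→Band G ($968M), AzureWave→Band B ($309M), total $2135M.
VCG payment = (others' best without VistaNet) − (others' welfare with VistaNet) = 2135 − 2027 = $108M.

VistaNet pays $108M.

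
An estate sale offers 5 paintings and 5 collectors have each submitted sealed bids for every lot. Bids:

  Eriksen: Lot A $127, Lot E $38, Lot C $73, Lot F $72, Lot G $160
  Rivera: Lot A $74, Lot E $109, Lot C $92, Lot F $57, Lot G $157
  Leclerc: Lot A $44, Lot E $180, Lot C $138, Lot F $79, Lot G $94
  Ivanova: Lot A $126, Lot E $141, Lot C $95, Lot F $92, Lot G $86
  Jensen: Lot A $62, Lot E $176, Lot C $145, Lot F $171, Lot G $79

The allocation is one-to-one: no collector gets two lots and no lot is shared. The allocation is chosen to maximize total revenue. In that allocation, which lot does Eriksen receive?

Eriksen receives Lot A.

Optimal: Eriksen→Lot A ($127), Rivera→Lot G ($157), Leclerc→Lot C ($138), Ivanova→Lot E ($141), Jensen→Lot F ($171) — total 127+157+138+141+171 = $734.
Row-greedy (each collector in turn takes its best remaining lot) gives $704, worse by 30.
Next-best assignment: Eriksen→Lot A, Rivera→Lot G, Leclerc→Lot E, Ivanova→Lot C, Jensen→Lot F = $730.
Every other assignment is strictly worse.
Eriksen's own top lot is Lot G ($160), but forcing Eriksen→Lot G and reassigning the rest optimally gives only $729 — worse by 5.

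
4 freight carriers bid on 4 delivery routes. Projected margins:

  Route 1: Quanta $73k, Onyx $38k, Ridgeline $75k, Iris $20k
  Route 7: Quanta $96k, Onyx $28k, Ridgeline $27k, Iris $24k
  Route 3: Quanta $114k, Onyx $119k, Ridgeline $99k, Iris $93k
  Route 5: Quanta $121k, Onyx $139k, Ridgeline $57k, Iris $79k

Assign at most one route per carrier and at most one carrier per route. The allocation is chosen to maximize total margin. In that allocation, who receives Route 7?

Optimal: Quanta→Route 7 ($96k), Onyx→Route 5 ($139k), Ridgeline→Route 1 ($75k), Iris→Route 3 ($93k) — total 96+139+75+93 = $403k.
Max-entry greedy (repeatedly take the single best remaining cell) gives $352k, worse by 51.
Next-best assignment: Quanta→Route 7, Onyx→Route 3, Ridgeline→Route 1, Iris→Route 5 = $369k.
Quanta's own top route is Route 5 ($121k), but forcing Quanta→Route 5 and reassigning the rest optimally gives only $339k — worse by 64.

Quanta receives Route 7.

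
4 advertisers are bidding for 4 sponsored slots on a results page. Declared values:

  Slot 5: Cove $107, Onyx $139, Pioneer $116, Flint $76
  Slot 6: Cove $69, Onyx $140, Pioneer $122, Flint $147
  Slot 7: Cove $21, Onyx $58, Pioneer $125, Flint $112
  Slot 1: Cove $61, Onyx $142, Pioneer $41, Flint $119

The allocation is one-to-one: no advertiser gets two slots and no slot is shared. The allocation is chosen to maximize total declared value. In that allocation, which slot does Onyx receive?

Onyx receives Slot 1.

This is the linear assignment problem.
Optimal: Cove→Slot 5 ($107), Onyx→Slot 1 ($142), Pioneer→Slot 7 ($125), Flint→Slot 6 ($147) — total 107+142+125+147 = $521.
Column-greedy (each slot in turn goes to its best remaining advertiser) gives $472, worse by 49.
Next-best assignment: Cove→Slot 5, Onyx→Slot 6, Pioneer→Slot 7, Flint→Slot 1 = $491.
Swapping Flint↔Cove (Flint→Slot 5 $76, Cove→Slot 6 $69) loses 109.
No other one-to-one assignment exceeds $521.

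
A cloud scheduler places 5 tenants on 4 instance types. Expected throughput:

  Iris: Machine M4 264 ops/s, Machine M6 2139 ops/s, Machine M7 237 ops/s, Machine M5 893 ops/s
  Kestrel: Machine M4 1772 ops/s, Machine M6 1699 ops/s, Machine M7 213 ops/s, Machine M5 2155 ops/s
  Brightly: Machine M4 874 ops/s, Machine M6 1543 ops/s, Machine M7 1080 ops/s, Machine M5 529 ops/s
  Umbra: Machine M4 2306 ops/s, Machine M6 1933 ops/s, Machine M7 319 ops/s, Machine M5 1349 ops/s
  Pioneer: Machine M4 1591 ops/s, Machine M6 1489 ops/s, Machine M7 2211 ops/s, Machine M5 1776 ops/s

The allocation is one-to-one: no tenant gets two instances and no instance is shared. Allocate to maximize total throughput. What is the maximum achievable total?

Max total: 8811 ops/s

Optimal: Umbra→Machine M4 (2306 ops/s), Iris→Machine M6 (2139 ops/s), Pioneer→Machine M7 (2211 ops/s), Kestrel→Machine M5 (2155 ops/s) — total 2306+2139+2211+2155 = 8811 ops/s.
Row-greedy (each tenant in turn takes its best remaining instance) gives 7680 ops/s, worse by 1131.
Checked against all permutations: 8811 ops/s is optimal.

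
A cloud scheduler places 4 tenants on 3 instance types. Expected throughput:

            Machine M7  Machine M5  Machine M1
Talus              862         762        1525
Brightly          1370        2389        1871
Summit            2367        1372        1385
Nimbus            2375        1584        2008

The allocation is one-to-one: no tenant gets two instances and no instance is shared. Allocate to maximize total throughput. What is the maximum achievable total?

Maximum total: 6764 ops/s

Optimal: Summit→Machine M7 (2367 ops/s), Brightly→Machine M5 (2389 ops/s), Nimbus→Machine M1 (2008 ops/s) — total 2367+2389+2008 = 6764 ops/s.
No other one-to-one assignment exceeds 6764 ops/s.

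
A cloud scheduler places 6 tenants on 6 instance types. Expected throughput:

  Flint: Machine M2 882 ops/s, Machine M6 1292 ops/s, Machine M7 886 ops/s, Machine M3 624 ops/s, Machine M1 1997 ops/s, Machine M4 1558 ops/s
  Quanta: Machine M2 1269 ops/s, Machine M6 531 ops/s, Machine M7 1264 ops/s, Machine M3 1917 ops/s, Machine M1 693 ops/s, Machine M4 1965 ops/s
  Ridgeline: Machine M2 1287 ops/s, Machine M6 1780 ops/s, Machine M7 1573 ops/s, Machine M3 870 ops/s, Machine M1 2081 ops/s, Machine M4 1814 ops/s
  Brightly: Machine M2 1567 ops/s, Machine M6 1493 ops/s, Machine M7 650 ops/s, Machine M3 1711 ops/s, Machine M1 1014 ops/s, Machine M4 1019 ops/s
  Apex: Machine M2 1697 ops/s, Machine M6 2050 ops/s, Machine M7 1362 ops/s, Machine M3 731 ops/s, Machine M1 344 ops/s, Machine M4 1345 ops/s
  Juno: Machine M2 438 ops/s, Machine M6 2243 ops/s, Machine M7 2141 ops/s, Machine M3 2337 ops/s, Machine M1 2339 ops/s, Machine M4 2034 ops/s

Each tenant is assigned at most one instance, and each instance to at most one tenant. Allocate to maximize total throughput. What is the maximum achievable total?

Optimal: Flint→Machine M1 (1997 ops/s), Quanta→Machine M4 (1965 ops/s), Ridgeline→Machine M7 (1573 ops/s), Brightly→Machine M2 (1567 ops/s), Apex→Machine M6 (2050 ops/s), Juno→Machine M3 (2337 ops/s) — total 1997+1965+1573+1567+2050+2337 = 11489 ops/s.
Row-greedy (each tenant in turn takes its best remaining instance) gives 11291 ops/s, worse by 198.
Every other assignment is strictly worse.

Maximum total: 11489 ops/s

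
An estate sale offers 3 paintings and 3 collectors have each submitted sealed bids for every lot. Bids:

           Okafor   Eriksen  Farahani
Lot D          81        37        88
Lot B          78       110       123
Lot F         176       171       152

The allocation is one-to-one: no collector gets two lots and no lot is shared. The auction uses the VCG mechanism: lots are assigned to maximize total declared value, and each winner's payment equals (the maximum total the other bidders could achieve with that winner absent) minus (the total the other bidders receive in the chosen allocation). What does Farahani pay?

Efficient allocation: Okafor→Lot D ($81), Eriksen→Lot F ($171), Farahani→Lot B ($123); total welfare W = $375.
Farahani receives Lot B at value $123, so the others get W − 123 = $252.
Without Farahani: best allocation of the remaining 2 bidders over all 3 lots is Okafor→Lot F ($176), Eriksen→Lot B ($110), total $286.
VCG payment = (others' best without Farahani) − (others' welfare with Farahani) = 286 − 252 = $34.

Farahani pays $34.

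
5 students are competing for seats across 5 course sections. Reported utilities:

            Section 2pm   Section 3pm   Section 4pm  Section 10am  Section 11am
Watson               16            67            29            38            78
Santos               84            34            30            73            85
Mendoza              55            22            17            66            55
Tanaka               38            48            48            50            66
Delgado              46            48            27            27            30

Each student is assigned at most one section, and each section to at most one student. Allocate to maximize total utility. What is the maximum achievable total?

This is the linear assignment problem.
Optimal: Watson→Section 11am (78 points), Santos→Section 2pm (84 points), Mendoza→Section 10am (66 points), Tanaka→Section 4pm (48 points), Delgado→Section 3pm (48 points) — total 78+84+66+48+48 = 324 points.
Max-entry greedy (repeatedly take the single best remaining cell) gives 312 points, worse by 12.
Every other assignment is strictly worse.

Max total: 324 points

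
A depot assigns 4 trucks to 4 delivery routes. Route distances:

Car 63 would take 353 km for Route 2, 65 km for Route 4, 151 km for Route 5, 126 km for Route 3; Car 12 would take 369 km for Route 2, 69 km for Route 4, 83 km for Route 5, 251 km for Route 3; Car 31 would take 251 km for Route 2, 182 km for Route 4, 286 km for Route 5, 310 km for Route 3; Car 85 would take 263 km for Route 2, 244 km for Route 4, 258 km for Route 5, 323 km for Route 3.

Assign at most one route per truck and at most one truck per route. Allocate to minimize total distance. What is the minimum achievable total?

Minimum total: 654 km

Optimal: Car 63→Route 3 (126 km), Car 12→Route 5 (83 km), Car 31→Route 4 (182 km), Car 85→Route 2 (263 km) — total 126+83+182+263 = 654 km.
Row-greedy (each truck in turn takes its cheapest remaining route) gives 722 km, worse by 68.
No other one-to-one assignment undercuts 654 km.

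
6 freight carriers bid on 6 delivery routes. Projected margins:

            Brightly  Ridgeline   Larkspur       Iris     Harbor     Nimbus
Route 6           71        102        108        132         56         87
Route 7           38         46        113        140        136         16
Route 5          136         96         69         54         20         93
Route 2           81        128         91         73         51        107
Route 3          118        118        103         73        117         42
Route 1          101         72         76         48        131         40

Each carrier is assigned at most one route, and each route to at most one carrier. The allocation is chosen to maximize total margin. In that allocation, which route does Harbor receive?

Harbor receives Route 1.

Optimal: Brightly→Route 5 ($136k), Ridgeline→Route 3 ($118k), Larkspur→Route 6 ($108k), Iris→Route 7 ($140k), Harbor→Route 1 ($131k), Nimbus→Route 2 ($107k) — total 136+118+108+140+131+107 = $740k.
Max-entry greedy (repeatedly take the single best remaining cell) gives $685k, worse by 55.
No other one-to-one assignment exceeds $740k.
Harbor's own top route is Route 7 ($136k), but forcing Harbor→Route 7 and reassigning the rest optimally gives only $705k — worse by 35.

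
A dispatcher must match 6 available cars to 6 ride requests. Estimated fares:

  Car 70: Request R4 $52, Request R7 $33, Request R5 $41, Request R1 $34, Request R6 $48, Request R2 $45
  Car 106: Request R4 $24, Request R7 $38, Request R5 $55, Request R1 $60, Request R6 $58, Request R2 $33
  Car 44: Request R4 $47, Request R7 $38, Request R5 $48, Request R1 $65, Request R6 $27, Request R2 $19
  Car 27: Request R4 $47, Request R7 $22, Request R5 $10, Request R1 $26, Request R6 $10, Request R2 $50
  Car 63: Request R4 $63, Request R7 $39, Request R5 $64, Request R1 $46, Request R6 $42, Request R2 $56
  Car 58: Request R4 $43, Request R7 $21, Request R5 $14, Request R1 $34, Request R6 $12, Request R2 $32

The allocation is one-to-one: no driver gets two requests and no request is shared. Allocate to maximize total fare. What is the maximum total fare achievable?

Treat this as an assignment problem: match each driver to one request.
Optimal: Car 70→Request R7 ($33), Car 106→Request R6 ($58), Car 44→Request R1 ($65), Car 27→Request R2 ($50), Car 63→Request R5 ($64), Car 58→Request R4 ($43) — total 33+58+65+50+64+43 = $313.
Row-greedy (each driver in turn takes its best remaining request) gives $273, worse by 40.

Max total: $313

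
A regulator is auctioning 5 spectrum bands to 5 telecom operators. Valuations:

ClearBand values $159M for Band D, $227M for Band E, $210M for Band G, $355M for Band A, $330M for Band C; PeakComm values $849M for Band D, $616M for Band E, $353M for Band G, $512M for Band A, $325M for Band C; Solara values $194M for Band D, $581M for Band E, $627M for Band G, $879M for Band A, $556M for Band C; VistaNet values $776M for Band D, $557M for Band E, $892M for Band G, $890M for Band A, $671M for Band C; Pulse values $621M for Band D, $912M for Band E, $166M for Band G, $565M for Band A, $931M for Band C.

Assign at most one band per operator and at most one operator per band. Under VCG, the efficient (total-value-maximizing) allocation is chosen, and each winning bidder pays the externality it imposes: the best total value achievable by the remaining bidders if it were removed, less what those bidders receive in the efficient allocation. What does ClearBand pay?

ClearBand pays $19M.

Efficient allocation: ClearBand→Band C ($330M), PeakComm→Band D ($849M), Solara→Band A ($879M), VistaNet→Band G ($892M), Pulse→Band E ($912M); total welfare W = $3862M.
ClearBand receives Band C at value $330M, so the others get W − 330 = $3532M.
Without ClearBand: best allocation of the remaining 4 bidders over all 5 bands is PeakComm→Band D ($849M), Solara→Band A ($879M), VistaNet→Band G ($892M), Pulse→Band C ($931M), total $3551M.
VCG payment = (others' best without ClearBand) − (others' welfare with ClearBand) = 3551 − 3532 = $19M.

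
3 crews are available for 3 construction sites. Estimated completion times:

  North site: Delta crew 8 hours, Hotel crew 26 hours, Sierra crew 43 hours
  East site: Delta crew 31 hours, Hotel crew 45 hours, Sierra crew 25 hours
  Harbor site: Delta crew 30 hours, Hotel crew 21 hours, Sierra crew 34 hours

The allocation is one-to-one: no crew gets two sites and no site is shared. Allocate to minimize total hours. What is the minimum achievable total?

Min total: 54 hours

Optimal: Delta crew→North site (8 hours), Hotel crew→Harbor site (21 hours), Sierra crew→East site (25 hours) — total 8+21+25 = 54 hours.
Next-best assignment: Delta crew→Harbor site, Hotel crew→North site, Sierra crew→East site = 81 hours.
Every other assignment is strictly worse.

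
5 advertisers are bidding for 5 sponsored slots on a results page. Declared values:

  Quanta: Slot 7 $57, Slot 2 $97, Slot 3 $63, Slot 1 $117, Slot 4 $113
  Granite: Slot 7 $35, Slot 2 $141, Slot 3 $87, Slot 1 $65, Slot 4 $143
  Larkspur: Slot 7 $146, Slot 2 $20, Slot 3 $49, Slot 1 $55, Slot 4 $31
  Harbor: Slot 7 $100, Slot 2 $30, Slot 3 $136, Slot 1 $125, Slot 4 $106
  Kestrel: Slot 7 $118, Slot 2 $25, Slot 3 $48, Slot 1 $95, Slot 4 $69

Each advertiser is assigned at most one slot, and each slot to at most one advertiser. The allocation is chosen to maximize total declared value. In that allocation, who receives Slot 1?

Optimal: Quanta→Slot 4 ($113), Granite→Slot 2 ($141), Larkspur→Slot 7 ($146), Harbor→Slot 3 ($136), Kestrel→Slot 1 ($95) — total 113+141+146+136+95 = $631.
Column-greedy (each slot in turn goes to its best remaining advertiser) gives $609, worse by 22.
Kestrel's own top slot is Slot 7 ($118), but forcing Kestrel→Slot 7 and reassigning the rest optimally gives only $563 — worse by 68.

Kestrel receives Slot 1.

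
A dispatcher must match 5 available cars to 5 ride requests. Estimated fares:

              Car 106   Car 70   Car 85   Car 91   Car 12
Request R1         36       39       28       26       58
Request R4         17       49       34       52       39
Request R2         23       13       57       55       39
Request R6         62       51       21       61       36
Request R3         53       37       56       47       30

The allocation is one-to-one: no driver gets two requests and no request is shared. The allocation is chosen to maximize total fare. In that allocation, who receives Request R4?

Optimal: Car 106→Request R6 ($62), Car 70→Request R4 ($49), Car 85→Request R3 ($56), Car 91→Request R2 ($55), Car 12→Request R1 ($58) — total 62+49+56+55+58 = $280.
Max-entry greedy (repeatedly take the single best remaining cell) gives $266, worse by 14.
Swapping Car 70↔Car 12 (Car 70→Request R1 $39, Car 12→Request R4 $39) loses 29.
Car 70's own top request is Request R6 ($51), but forcing Car 70→Request R6 and reassigning the rest optimally gives only $271 — worse by 9.

Car 70 receives Request R4.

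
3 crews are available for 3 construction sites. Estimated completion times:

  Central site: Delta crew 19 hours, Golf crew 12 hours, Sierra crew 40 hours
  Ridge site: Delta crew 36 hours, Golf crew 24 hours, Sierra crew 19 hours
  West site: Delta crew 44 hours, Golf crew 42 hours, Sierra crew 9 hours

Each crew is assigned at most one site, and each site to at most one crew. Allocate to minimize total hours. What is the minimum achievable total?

Treat this as an assignment problem: match each crew to one site.
Optimal: Delta crew→Central site (19 hours), Golf crew→Ridge site (24 hours), Sierra crew→West site (9 hours) — total 19+24+9 = 52 hours.
Min-entry greedy (repeatedly take the single cheapest remaining cell) gives 57 hours, worse by 5.
Next-best assignment: Delta crew→Ridge site, Golf crew→Central site, Sierra crew→West site = 57 hours.
Every other assignment is strictly worse.

Min total: 52 hours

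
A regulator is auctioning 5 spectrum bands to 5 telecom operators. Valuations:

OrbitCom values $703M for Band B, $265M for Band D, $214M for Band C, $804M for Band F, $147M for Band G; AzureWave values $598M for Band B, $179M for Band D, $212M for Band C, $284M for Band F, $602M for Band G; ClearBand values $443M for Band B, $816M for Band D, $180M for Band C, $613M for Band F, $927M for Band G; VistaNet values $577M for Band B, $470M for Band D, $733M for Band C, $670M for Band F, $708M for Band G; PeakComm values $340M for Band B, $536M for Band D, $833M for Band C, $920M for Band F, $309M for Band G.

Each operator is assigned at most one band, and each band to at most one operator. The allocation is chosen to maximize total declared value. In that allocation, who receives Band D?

ClearBand receives Band D.

Optimal: OrbitCom→Band B ($703M), AzureWave→Band G ($602M), ClearBand→Band D ($816M), VistaNet→Band C ($733M), PeakComm→Band F ($920M) — total 703+602+816+733+920 = $3774M.
Row-greedy (each operator in turn takes its best remaining band) gives $3295M, worse by 479.
Next-best assignment: OrbitCom→Band F, AzureWave→Band B, ClearBand→Band D, VistaNet→Band G, PeakComm→Band C = $3759M.
ClearBand's own top band is Band G ($927M), but forcing ClearBand→Band G and reassigning the rest optimally gives only $3632M — worse by 142.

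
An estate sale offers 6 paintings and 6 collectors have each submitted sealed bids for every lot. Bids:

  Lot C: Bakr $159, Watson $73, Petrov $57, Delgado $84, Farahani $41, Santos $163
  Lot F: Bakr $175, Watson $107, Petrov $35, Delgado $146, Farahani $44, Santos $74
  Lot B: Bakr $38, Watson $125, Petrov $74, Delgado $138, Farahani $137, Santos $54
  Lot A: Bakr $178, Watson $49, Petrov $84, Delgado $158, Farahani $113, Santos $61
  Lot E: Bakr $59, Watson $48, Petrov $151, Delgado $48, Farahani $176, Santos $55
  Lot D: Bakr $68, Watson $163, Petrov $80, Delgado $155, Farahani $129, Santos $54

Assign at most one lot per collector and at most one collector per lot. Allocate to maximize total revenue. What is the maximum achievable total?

This is the linear assignment problem.
Optimal: Bakr→Lot F ($175), Watson→Lot D ($163), Petrov→Lot E ($151), Delgado→Lot A ($158), Farahani→Lot B ($137), Santos→Lot C ($163) — total 175+163+151+158+137+163 = $947.
Max-entry greedy (repeatedly take the single best remaining cell) gives $900, worse by 47.
Next-best assignment: Bakr→Lot A, Watson→Lot D, Petrov→Lot E, Delgado→Lot F, Farahani→Lot B, Santos→Lot C = $938.
Every other assignment is strictly worse.

Maximum total: $947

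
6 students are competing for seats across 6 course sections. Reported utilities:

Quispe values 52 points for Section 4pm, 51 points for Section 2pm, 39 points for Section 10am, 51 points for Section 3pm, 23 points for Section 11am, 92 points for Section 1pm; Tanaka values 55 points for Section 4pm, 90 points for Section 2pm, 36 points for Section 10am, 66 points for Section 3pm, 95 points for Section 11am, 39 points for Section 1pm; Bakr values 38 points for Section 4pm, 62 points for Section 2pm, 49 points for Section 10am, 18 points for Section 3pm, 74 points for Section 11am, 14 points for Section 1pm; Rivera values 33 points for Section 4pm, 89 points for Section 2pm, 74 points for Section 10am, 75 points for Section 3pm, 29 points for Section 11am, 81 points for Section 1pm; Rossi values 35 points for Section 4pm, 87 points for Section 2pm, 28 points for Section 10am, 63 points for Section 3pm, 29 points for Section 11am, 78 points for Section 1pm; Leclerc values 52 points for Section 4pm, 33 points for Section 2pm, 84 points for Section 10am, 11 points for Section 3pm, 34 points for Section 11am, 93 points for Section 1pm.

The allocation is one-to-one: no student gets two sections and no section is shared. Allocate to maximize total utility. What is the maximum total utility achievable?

Maximum total: 471 points

This is the linear assignment problem.
Optimal: Quispe→Section 1pm (92 points), Tanaka→Section 11am (95 points), Bakr→Section 4pm (38 points), Rivera→Section 3pm (75 points), Rossi→Section 2pm (87 points), Leclerc→Section 10am (84 points) — total 92+95+38+75+87+84 = 471 points.
Row-greedy (each student in turn takes its best remaining section) gives 443 points, worse by 28.
Next-best assignment: Quispe→Section 1pm, Tanaka→Section 4pm, Bakr→Section 11am, Rivera→Section 3pm, Rossi→Section 2pm, Leclerc→Section 10am = 467 points.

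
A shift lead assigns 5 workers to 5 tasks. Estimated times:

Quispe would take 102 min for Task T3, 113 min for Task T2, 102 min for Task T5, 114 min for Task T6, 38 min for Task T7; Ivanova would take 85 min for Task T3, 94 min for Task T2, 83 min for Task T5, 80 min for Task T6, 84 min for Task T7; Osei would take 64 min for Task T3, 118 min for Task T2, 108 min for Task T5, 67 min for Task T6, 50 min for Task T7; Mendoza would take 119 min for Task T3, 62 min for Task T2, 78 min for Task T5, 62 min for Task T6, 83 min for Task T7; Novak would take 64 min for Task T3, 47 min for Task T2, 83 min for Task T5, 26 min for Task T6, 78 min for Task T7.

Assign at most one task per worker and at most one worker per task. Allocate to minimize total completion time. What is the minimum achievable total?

This is the linear assignment problem.
Optimal: Quispe→Task T7 (38 min), Ivanova→Task T5 (83 min), Osei→Task T3 (64 min), Mendoza→Task T2 (62 min), Novak→Task T6 (26 min) — total 38+83+64+62+26 = 273 min.

Min total: 273 min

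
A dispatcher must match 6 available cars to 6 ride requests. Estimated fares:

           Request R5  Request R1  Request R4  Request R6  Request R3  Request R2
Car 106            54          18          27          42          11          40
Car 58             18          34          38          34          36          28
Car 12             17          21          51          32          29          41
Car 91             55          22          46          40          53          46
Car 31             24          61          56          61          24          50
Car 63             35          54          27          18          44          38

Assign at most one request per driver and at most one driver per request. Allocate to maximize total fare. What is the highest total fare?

Maximum total: $302

Optimal: Car 106→Request R5 ($54), Car 58→Request R3 ($36), Car 12→Request R4 ($51), Car 91→Request R2 ($46), Car 31→Request R6 ($61), Car 63→Request R1 ($54) — total 54+36+51+46+61+54 = $302.
Max-entry greedy (repeatedly take the single best remaining cell) gives $281, worse by 21.
Next-best assignment: Car 106→Request R5, Car 58→Request R4, Car 12→Request R2, Car 91→Request R3, Car 31→Request R6, Car 63→Request R1 = $301.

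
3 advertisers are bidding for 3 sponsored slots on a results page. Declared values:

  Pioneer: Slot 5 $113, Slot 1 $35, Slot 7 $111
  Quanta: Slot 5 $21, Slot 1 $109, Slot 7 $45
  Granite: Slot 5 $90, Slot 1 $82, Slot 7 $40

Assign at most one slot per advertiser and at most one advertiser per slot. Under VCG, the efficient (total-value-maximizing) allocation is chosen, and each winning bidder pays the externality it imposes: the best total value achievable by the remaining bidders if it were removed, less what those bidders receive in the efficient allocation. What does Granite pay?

Efficient allocation: Pioneer→Slot 7 ($111), Quanta→Slot 1 ($109), Granite→Slot 5 ($90); total welfare W = $310.
Granite receives Slot 5 at value $90, so the others get W − 90 = $220.
Without Granite: best allocation of the remaining 2 bidders over all 3 slots is Pioneer→Slot 5 ($113), Quanta→Slot 1 ($109), total $222.
VCG payment = (others' best without Granite) − (others' welfare with Granite) = 222 − 220 = $2.

Granite pays $2.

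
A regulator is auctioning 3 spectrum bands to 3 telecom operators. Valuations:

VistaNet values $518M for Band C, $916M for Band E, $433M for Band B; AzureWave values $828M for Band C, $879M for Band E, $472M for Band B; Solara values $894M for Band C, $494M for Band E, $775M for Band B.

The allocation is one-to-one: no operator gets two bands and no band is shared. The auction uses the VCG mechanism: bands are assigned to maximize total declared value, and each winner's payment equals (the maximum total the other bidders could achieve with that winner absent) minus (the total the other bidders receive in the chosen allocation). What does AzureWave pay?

Efficient allocation: VistaNet→Band E ($916M), AzureWave→Band C ($828M), Solara→Band B ($775M); total welfare W = $2519M.
AzureWave receives Band C at value $828M, so the others get W − 828 = $1691M.
Without AzureWave: best allocation of the remaining 2 bidders over all 3 bands is VistaNet→Band E ($916M), Solara→Band C ($894M), total $1810M.
VCG payment = (others' best without AzureWave) − (others' welfare with AzureWave) = 1810 − 1691 = $119M.

AzureWave pays $119M.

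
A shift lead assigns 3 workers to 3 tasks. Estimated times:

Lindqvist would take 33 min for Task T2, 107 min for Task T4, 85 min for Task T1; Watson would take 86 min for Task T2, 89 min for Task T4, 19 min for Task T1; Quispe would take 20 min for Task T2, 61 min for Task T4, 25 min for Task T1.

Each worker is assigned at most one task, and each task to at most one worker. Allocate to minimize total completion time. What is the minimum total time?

Treat this as an assignment problem: match each worker to one task.
Optimal: Lindqvist→Task T2 (33 min), Watson→Task T1 (19 min), Quispe→Task T4 (61 min) — total 33+19+61 = 113 min.
Column-greedy (each task in turn goes to its cheapest remaining worker) gives 194 min, worse by 81.
Swapping Lindqvist↔Quispe (Lindqvist→Task T4 107 min, Quispe→Task T2 20 min) adds 33.

Min total: 113 min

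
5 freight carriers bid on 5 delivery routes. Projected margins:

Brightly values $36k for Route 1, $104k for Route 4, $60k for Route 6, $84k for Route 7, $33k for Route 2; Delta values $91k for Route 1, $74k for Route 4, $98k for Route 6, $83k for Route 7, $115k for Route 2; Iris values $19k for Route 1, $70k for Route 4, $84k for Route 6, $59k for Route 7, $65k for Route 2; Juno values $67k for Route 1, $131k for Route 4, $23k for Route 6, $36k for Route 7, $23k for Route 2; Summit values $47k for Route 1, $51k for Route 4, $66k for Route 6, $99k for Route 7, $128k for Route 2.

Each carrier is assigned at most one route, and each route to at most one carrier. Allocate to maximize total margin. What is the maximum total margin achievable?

Optimal: Brightly→Route 7 ($84k), Delta→Route 1 ($91k), Iris→Route 6 ($84k), Juno→Route 4 ($131k), Summit→Route 2 ($128k) — total 84+91+84+131+128 = $518k.
Column-greedy (each route in turn goes to its best remaining carrier) gives $438k, worse by 80.

Maximum total: $518k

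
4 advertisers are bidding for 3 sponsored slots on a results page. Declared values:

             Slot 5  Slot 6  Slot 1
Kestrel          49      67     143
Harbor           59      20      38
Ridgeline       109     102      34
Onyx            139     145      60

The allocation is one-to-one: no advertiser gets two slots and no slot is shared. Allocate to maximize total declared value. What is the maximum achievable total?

Maximum total: $397

This is a one-to-one assignment (maximum-weight bipartite matching).
Optimal: Ridgeline→Slot 5 ($109), Onyx→Slot 6 ($145), Kestrel→Slot 1 ($143) — total 109+145+143 = $397.
Column-greedy (each slot in turn goes to its best remaining advertiser) gives $384, worse by 13.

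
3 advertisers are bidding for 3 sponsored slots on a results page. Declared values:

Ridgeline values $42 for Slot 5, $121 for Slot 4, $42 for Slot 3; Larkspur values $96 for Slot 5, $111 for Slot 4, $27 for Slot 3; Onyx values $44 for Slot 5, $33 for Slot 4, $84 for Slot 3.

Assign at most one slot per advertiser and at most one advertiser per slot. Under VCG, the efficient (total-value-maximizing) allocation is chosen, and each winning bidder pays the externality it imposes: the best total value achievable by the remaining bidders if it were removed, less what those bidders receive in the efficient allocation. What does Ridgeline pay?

Ridgeline pays $15.

Efficient allocation: Ridgeline→Slot 4 ($121), Larkspur→Slot 5 ($96), Onyx→Slot 3 ($84); total welfare W = $301.
Ridgeline receives Slot 4 at value $121, so the others get W − 121 = $180.
Without Ridgeline: best allocation of the remaining 2 bidders over all 3 slots is Larkspur→Slot 4 ($111), Onyx→Slot 3 ($84), total $195.
VCG payment = (others' best without Ridgeline) − (others' welfare with Ridgeline) = 195 − 180 = $15.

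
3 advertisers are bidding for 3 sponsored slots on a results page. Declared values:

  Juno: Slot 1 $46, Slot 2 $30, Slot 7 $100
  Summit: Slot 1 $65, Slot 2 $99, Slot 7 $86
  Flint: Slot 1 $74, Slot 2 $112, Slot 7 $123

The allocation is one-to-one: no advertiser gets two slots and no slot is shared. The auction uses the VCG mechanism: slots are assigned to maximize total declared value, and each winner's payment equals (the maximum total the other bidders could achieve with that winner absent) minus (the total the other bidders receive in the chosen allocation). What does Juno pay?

Efficient allocation: Juno→Slot 7 ($100), Summit→Slot 1 ($65), Flint→Slot 2 ($112); total welfare W = $277.
Juno receives Slot 7 at value $100, so the others get W − 100 = $177.
Without Juno: best allocation of the remaining 2 bidders over all 3 slots is Summit→Slot 2 ($99), Flint→Slot 7 ($123), total $222.
VCG payment = (others' best without Juno) − (others' welfare with Juno) = 222 − 177 = $45.

Juno pays $45.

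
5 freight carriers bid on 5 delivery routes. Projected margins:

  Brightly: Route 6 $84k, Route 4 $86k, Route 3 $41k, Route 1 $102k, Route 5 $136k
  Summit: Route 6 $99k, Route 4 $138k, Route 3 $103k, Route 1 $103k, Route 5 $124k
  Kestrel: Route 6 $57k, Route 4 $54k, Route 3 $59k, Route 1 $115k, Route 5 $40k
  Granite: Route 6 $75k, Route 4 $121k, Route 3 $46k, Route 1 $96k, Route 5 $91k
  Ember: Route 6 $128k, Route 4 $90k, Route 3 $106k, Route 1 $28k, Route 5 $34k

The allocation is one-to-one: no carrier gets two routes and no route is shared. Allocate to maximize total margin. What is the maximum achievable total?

Maximum total: $603k

Optimal: Brightly→Route 5 ($136k), Summit→Route 3 ($103k), Kestrel→Route 1 ($115k), Granite→Route 4 ($121k), Ember→Route 6 ($128k) — total 136+103+115+121+128 = $603k.
Max-entry greedy (repeatedly take the single best remaining cell) gives $563k, worse by 40.
Swapping Brightly↔Ember (Brightly→Route 6 $84k, Ember→Route 5 $34k) loses 146.
No other one-to-one assignment exceeds $603k.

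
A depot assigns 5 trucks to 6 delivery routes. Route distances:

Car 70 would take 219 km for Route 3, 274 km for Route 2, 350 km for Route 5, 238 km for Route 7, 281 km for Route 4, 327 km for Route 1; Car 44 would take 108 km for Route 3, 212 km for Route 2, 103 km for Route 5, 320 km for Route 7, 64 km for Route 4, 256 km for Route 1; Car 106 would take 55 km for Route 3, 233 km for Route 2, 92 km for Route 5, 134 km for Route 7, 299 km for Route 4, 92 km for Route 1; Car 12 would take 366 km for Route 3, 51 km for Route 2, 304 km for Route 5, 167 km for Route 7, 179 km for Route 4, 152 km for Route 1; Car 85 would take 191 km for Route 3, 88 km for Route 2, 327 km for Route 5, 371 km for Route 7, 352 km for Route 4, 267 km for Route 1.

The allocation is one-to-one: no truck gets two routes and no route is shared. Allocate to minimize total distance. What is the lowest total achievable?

Minimum total: 597 km

Optimal: Car 70→Route 7 (238 km), Car 44→Route 4 (64 km), Car 106→Route 3 (55 km), Car 12→Route 1 (152 km), Car 85→Route 2 (88 km) — total 238+64+55+152+88 = 597 km.
Column-greedy (each route in turn goes to its cheapest remaining truck) gives 799 km, worse by 202.
Next-best assignment: Car 70→Route 3, Car 44→Route 4, Car 106→Route 5, Car 12→Route 1, Car 85→Route 2 = 615 km.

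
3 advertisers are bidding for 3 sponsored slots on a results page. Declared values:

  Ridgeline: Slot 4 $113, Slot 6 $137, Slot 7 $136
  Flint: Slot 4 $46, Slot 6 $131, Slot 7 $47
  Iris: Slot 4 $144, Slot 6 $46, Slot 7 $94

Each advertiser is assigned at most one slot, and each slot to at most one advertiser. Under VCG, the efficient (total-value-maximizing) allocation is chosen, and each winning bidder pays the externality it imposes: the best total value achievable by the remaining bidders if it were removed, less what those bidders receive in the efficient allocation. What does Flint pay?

Flint pays $1.

Efficient allocation: Ridgeline→Slot 7 ($136), Flint→Slot 6 ($131), Iris→Slot 4 ($144); total welfare W = $411.
Flint receives Slot 6 at value $131, so the others get W − 131 = $280.
Without Flint: best allocation of the remaining 2 bidders over all 3 slots is Ridgeline→Slot 6 ($137), Iris→Slot 4 ($144), total $281.
VCG payment = (others' best without Flint) − (others' welfare with Flint) = 281 − 280 = $1.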